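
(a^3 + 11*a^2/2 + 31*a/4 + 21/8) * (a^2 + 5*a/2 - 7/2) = a^5 + 8*a^4 + 18*a^3 + 11*a^2/4 - 329*a/16 - 147/16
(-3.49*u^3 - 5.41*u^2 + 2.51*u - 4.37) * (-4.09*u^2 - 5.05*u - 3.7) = 14.2741*u^5 + 39.7514*u^4 + 29.9676*u^3 + 25.2148*u^2 + 12.7815*u + 16.169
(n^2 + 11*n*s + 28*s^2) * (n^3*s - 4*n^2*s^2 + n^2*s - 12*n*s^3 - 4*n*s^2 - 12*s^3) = n^5*s + 7*n^4*s^2 + n^4*s - 28*n^3*s^3 + 7*n^3*s^2 - 244*n^2*s^4 - 28*n^2*s^3 - 336*n*s^5 - 244*n*s^4 - 336*s^5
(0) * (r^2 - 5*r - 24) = 0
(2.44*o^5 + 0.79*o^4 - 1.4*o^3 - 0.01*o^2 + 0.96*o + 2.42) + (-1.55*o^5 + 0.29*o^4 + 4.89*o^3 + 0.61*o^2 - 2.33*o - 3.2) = 0.89*o^5 + 1.08*o^4 + 3.49*o^3 + 0.6*o^2 - 1.37*o - 0.78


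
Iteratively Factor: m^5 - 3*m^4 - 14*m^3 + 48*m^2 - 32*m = (m - 2)*(m^4 - m^3 - 16*m^2 + 16*m) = m*(m - 2)*(m^3 - m^2 - 16*m + 16) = m*(m - 4)*(m - 2)*(m^2 + 3*m - 4) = m*(m - 4)*(m - 2)*(m + 4)*(m - 1)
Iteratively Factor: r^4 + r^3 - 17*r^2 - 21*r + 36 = (r + 3)*(r^3 - 2*r^2 - 11*r + 12) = (r + 3)^2*(r^2 - 5*r + 4) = (r - 4)*(r + 3)^2*(r - 1)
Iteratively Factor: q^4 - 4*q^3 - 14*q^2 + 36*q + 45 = (q + 3)*(q^3 - 7*q^2 + 7*q + 15) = (q + 1)*(q + 3)*(q^2 - 8*q + 15) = (q - 3)*(q + 1)*(q + 3)*(q - 5)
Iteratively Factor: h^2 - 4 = (h + 2)*(h - 2)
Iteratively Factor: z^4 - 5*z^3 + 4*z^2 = (z)*(z^3 - 5*z^2 + 4*z) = z*(z - 4)*(z^2 - z) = z*(z - 4)*(z - 1)*(z)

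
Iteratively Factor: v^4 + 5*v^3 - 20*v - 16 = (v + 4)*(v^3 + v^2 - 4*v - 4) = (v + 1)*(v + 4)*(v^2 - 4) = (v + 1)*(v + 2)*(v + 4)*(v - 2)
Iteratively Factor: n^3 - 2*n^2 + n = (n - 1)*(n^2 - n) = (n - 1)^2*(n)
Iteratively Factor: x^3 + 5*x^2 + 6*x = (x + 2)*(x^2 + 3*x) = (x + 2)*(x + 3)*(x)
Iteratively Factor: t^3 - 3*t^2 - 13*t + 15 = (t - 5)*(t^2 + 2*t - 3) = (t - 5)*(t + 3)*(t - 1)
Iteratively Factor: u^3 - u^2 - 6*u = (u + 2)*(u^2 - 3*u) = (u - 3)*(u + 2)*(u)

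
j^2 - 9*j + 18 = (j - 6)*(j - 3)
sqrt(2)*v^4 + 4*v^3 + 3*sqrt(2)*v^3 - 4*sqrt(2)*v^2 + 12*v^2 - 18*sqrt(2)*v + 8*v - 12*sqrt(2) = (v + 2)*(v - sqrt(2))*(v + 3*sqrt(2))*(sqrt(2)*v + sqrt(2))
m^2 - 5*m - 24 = (m - 8)*(m + 3)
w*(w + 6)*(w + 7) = w^3 + 13*w^2 + 42*w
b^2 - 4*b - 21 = (b - 7)*(b + 3)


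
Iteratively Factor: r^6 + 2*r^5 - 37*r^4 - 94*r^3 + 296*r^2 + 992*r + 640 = (r - 5)*(r^5 + 7*r^4 - 2*r^3 - 104*r^2 - 224*r - 128) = (r - 5)*(r + 1)*(r^4 + 6*r^3 - 8*r^2 - 96*r - 128) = (r - 5)*(r + 1)*(r + 4)*(r^3 + 2*r^2 - 16*r - 32) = (r - 5)*(r + 1)*(r + 4)^2*(r^2 - 2*r - 8) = (r - 5)*(r + 1)*(r + 2)*(r + 4)^2*(r - 4)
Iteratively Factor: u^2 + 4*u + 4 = (u + 2)*(u + 2)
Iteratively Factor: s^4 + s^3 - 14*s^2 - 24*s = (s - 4)*(s^3 + 5*s^2 + 6*s) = (s - 4)*(s + 2)*(s^2 + 3*s) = s*(s - 4)*(s + 2)*(s + 3)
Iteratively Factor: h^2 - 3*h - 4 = (h + 1)*(h - 4)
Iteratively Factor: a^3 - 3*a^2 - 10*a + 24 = (a - 4)*(a^2 + a - 6) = (a - 4)*(a + 3)*(a - 2)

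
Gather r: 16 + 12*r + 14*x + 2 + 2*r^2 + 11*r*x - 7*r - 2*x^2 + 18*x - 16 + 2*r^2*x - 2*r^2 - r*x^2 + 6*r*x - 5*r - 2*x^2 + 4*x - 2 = 2*r^2*x + r*(-x^2 + 17*x) - 4*x^2 + 36*x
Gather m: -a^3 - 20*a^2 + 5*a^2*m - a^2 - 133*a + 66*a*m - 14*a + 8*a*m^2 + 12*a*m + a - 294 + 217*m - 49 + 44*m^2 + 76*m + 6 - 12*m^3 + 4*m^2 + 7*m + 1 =-a^3 - 21*a^2 - 146*a - 12*m^3 + m^2*(8*a + 48) + m*(5*a^2 + 78*a + 300) - 336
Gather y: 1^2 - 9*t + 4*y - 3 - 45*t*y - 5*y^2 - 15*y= -9*t - 5*y^2 + y*(-45*t - 11) - 2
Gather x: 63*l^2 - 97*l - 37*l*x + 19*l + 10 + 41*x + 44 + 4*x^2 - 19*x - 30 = 63*l^2 - 78*l + 4*x^2 + x*(22 - 37*l) + 24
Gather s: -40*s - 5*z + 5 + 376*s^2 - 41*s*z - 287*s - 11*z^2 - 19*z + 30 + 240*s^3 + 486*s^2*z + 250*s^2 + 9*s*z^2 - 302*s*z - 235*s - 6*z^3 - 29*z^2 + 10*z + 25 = 240*s^3 + s^2*(486*z + 626) + s*(9*z^2 - 343*z - 562) - 6*z^3 - 40*z^2 - 14*z + 60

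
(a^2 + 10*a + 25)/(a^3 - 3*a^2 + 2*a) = (a^2 + 10*a + 25)/(a*(a^2 - 3*a + 2))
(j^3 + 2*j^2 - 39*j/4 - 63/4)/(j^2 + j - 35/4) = (2*j^2 - 3*j - 9)/(2*j - 5)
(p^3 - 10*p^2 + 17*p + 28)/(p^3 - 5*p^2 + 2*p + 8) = (p - 7)/(p - 2)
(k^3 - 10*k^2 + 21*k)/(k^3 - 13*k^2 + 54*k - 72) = k*(k - 7)/(k^2 - 10*k + 24)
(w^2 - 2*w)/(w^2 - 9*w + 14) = w/(w - 7)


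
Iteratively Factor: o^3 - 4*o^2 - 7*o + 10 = (o + 2)*(o^2 - 6*o + 5) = (o - 5)*(o + 2)*(o - 1)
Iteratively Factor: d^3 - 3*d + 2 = (d - 1)*(d^2 + d - 2) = (d - 1)*(d + 2)*(d - 1)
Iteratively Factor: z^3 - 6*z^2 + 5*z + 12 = (z + 1)*(z^2 - 7*z + 12) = (z - 3)*(z + 1)*(z - 4)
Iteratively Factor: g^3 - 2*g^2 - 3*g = (g + 1)*(g^2 - 3*g) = (g - 3)*(g + 1)*(g)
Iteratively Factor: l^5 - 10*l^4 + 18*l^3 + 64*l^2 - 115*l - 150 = (l - 3)*(l^4 - 7*l^3 - 3*l^2 + 55*l + 50) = (l - 3)*(l + 1)*(l^3 - 8*l^2 + 5*l + 50) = (l - 3)*(l + 1)*(l + 2)*(l^2 - 10*l + 25) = (l - 5)*(l - 3)*(l + 1)*(l + 2)*(l - 5)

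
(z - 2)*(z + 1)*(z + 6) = z^3 + 5*z^2 - 8*z - 12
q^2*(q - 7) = q^3 - 7*q^2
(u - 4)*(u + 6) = u^2 + 2*u - 24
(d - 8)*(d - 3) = d^2 - 11*d + 24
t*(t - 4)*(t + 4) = t^3 - 16*t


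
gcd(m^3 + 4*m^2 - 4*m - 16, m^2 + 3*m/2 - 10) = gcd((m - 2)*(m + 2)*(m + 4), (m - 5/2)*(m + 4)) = m + 4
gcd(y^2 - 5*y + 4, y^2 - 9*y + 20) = y - 4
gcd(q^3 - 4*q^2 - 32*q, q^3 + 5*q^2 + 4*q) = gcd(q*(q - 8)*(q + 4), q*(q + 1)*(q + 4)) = q^2 + 4*q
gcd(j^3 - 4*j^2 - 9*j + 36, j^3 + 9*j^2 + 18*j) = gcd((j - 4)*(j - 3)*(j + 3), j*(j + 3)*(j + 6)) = j + 3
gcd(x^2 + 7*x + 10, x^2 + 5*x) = x + 5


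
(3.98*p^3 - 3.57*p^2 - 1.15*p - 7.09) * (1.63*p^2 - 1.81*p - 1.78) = 6.4874*p^5 - 13.0229*p^4 - 2.4972*p^3 - 3.1206*p^2 + 14.8799*p + 12.6202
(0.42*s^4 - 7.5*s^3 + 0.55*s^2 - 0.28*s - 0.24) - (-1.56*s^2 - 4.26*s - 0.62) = 0.42*s^4 - 7.5*s^3 + 2.11*s^2 + 3.98*s + 0.38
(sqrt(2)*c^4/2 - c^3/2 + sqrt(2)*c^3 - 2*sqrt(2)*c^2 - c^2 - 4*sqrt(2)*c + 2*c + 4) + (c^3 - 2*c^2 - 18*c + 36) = sqrt(2)*c^4/2 + c^3/2 + sqrt(2)*c^3 - 3*c^2 - 2*sqrt(2)*c^2 - 16*c - 4*sqrt(2)*c + 40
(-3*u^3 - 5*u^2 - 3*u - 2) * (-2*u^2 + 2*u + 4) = 6*u^5 + 4*u^4 - 16*u^3 - 22*u^2 - 16*u - 8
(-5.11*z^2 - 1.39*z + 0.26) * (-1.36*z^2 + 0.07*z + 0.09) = 6.9496*z^4 + 1.5327*z^3 - 0.9108*z^2 - 0.1069*z + 0.0234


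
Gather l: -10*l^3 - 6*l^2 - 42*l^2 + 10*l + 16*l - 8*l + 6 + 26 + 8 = -10*l^3 - 48*l^2 + 18*l + 40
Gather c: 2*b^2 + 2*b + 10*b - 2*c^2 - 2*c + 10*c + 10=2*b^2 + 12*b - 2*c^2 + 8*c + 10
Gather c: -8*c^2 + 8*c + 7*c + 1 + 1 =-8*c^2 + 15*c + 2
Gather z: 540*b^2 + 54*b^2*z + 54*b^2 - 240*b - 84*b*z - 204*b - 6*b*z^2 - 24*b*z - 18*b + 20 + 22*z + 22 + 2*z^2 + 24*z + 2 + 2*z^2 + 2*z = 594*b^2 - 462*b + z^2*(4 - 6*b) + z*(54*b^2 - 108*b + 48) + 44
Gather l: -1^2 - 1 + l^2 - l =l^2 - l - 2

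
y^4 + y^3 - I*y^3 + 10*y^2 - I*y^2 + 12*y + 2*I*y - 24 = (y - 1)*(y + 2)*(y - 4*I)*(y + 3*I)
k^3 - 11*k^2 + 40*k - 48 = (k - 4)^2*(k - 3)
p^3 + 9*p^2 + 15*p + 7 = (p + 1)^2*(p + 7)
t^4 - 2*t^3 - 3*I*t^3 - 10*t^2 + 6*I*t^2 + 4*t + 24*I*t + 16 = (t - 4)*(t + 2)*(t - 2*I)*(t - I)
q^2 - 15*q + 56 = (q - 8)*(q - 7)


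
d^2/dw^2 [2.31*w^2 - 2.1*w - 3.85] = 4.62000000000000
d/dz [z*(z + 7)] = 2*z + 7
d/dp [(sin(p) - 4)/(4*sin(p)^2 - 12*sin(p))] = (-cos(p) + 8/tan(p) - 12*cos(p)/sin(p)^2)/(4*(sin(p) - 3)^2)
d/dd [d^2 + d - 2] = 2*d + 1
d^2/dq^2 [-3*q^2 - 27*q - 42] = -6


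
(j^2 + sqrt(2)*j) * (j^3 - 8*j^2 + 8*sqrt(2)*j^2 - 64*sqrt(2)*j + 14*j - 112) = j^5 - 8*j^4 + 9*sqrt(2)*j^4 - 72*sqrt(2)*j^3 + 30*j^3 - 240*j^2 + 14*sqrt(2)*j^2 - 112*sqrt(2)*j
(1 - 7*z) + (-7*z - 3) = -14*z - 2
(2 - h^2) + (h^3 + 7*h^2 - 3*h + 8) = h^3 + 6*h^2 - 3*h + 10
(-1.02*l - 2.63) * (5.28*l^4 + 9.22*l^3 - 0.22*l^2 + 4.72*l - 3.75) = -5.3856*l^5 - 23.2908*l^4 - 24.0242*l^3 - 4.2358*l^2 - 8.5886*l + 9.8625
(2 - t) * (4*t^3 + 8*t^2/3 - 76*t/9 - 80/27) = -4*t^4 + 16*t^3/3 + 124*t^2/9 - 376*t/27 - 160/27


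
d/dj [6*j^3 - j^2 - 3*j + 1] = 18*j^2 - 2*j - 3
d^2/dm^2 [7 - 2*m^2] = -4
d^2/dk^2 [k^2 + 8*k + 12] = 2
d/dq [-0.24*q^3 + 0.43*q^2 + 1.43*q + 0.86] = -0.72*q^2 + 0.86*q + 1.43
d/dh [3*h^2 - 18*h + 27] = 6*h - 18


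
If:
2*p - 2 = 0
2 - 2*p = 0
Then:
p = 1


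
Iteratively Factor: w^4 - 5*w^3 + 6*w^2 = (w)*(w^3 - 5*w^2 + 6*w) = w*(w - 2)*(w^2 - 3*w) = w*(w - 3)*(w - 2)*(w)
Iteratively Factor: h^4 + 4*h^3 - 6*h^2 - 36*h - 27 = (h + 1)*(h^3 + 3*h^2 - 9*h - 27) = (h - 3)*(h + 1)*(h^2 + 6*h + 9) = (h - 3)*(h + 1)*(h + 3)*(h + 3)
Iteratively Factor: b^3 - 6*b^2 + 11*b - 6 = (b - 2)*(b^2 - 4*b + 3) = (b - 2)*(b - 1)*(b - 3)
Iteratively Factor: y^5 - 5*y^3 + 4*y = (y - 2)*(y^4 + 2*y^3 - y^2 - 2*y) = (y - 2)*(y - 1)*(y^3 + 3*y^2 + 2*y) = (y - 2)*(y - 1)*(y + 1)*(y^2 + 2*y) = (y - 2)*(y - 1)*(y + 1)*(y + 2)*(y)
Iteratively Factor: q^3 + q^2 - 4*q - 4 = (q + 1)*(q^2 - 4) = (q - 2)*(q + 1)*(q + 2)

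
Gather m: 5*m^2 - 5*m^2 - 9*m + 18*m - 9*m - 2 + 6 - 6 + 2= 0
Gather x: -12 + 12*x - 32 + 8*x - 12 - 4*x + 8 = 16*x - 48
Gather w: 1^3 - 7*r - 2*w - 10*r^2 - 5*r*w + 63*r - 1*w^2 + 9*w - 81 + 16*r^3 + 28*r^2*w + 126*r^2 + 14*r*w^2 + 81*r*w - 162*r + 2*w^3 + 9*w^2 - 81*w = 16*r^3 + 116*r^2 - 106*r + 2*w^3 + w^2*(14*r + 8) + w*(28*r^2 + 76*r - 74) - 80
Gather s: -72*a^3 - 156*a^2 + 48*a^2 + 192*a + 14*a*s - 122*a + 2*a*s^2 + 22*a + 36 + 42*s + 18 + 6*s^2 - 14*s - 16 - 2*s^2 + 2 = -72*a^3 - 108*a^2 + 92*a + s^2*(2*a + 4) + s*(14*a + 28) + 40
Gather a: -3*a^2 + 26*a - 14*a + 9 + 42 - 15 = -3*a^2 + 12*a + 36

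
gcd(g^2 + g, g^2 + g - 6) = 1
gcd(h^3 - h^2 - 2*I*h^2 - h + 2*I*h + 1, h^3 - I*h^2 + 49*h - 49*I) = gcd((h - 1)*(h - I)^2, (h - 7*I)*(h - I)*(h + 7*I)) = h - I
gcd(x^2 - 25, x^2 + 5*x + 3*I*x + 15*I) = x + 5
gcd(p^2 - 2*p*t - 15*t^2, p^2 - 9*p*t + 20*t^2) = p - 5*t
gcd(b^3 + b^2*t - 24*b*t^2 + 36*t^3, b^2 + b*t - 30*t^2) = b + 6*t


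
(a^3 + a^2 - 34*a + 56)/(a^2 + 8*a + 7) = (a^2 - 6*a + 8)/(a + 1)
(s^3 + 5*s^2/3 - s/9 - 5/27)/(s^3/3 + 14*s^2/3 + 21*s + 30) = (27*s^3 + 45*s^2 - 3*s - 5)/(9*(s^3 + 14*s^2 + 63*s + 90))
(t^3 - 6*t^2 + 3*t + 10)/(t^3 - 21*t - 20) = (t - 2)/(t + 4)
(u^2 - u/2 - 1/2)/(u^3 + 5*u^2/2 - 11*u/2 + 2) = (2*u + 1)/(2*u^2 + 7*u - 4)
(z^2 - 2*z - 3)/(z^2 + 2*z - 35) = (z^2 - 2*z - 3)/(z^2 + 2*z - 35)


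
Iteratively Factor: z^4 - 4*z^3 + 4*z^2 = (z)*(z^3 - 4*z^2 + 4*z) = z^2*(z^2 - 4*z + 4) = z^2*(z - 2)*(z - 2)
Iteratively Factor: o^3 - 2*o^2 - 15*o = (o + 3)*(o^2 - 5*o) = o*(o + 3)*(o - 5)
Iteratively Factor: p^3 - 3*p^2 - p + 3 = (p + 1)*(p^2 - 4*p + 3) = (p - 3)*(p + 1)*(p - 1)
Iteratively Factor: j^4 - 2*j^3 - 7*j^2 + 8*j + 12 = (j + 1)*(j^3 - 3*j^2 - 4*j + 12) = (j - 2)*(j + 1)*(j^2 - j - 6) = (j - 3)*(j - 2)*(j + 1)*(j + 2)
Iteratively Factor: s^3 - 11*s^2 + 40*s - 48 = (s - 4)*(s^2 - 7*s + 12) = (s - 4)^2*(s - 3)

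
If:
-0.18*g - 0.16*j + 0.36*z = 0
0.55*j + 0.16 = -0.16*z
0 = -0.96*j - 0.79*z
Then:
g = 1.49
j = -0.45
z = 0.55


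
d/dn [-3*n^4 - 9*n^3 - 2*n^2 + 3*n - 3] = -12*n^3 - 27*n^2 - 4*n + 3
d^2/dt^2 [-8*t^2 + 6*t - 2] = -16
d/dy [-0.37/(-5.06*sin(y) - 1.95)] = -1.8722*cos(y)/(5.06*sin(y) + 1.95)^2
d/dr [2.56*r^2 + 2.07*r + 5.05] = 5.12*r + 2.07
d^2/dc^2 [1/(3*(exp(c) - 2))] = (exp(c) + 2)*exp(c)/(3*(exp(c) - 2)^3)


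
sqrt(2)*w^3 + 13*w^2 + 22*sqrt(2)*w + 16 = (w + 2*sqrt(2))*(w + 4*sqrt(2))*(sqrt(2)*w + 1)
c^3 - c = c*(c - 1)*(c + 1)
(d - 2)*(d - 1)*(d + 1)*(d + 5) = d^4 + 3*d^3 - 11*d^2 - 3*d + 10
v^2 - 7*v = v*(v - 7)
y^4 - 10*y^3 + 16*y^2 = y^2*(y - 8)*(y - 2)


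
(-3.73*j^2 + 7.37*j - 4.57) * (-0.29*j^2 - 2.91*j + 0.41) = 1.0817*j^4 + 8.717*j^3 - 21.6507*j^2 + 16.3204*j - 1.8737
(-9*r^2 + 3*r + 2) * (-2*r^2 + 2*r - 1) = 18*r^4 - 24*r^3 + 11*r^2 + r - 2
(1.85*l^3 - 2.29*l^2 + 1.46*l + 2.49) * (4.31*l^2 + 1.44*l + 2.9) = 7.9735*l^5 - 7.2059*l^4 + 8.36*l^3 + 6.1933*l^2 + 7.8196*l + 7.221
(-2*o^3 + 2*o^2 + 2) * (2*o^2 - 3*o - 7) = -4*o^5 + 10*o^4 + 8*o^3 - 10*o^2 - 6*o - 14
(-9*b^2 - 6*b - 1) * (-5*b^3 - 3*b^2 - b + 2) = 45*b^5 + 57*b^4 + 32*b^3 - 9*b^2 - 11*b - 2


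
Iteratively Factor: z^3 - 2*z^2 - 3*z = (z)*(z^2 - 2*z - 3) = z*(z - 3)*(z + 1)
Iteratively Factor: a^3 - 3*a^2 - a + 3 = (a + 1)*(a^2 - 4*a + 3) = (a - 3)*(a + 1)*(a - 1)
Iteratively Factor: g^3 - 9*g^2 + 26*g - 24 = (g - 4)*(g^2 - 5*g + 6) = (g - 4)*(g - 2)*(g - 3)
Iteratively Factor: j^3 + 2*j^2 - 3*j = (j)*(j^2 + 2*j - 3) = j*(j - 1)*(j + 3)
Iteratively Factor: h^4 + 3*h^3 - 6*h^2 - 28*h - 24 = (h - 3)*(h^3 + 6*h^2 + 12*h + 8) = (h - 3)*(h + 2)*(h^2 + 4*h + 4) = (h - 3)*(h + 2)^2*(h + 2)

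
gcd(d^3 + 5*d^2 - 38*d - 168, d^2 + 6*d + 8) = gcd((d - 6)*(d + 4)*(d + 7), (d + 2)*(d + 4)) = d + 4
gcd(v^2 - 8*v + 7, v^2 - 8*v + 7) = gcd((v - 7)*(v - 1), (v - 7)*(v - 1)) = v^2 - 8*v + 7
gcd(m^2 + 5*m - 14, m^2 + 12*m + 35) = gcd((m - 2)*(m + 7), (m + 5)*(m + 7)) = m + 7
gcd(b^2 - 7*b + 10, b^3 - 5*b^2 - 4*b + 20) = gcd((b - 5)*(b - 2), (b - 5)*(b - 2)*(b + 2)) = b^2 - 7*b + 10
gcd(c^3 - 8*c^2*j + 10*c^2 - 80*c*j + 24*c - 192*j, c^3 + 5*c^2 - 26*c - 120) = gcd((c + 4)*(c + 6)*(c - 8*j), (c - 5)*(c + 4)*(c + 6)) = c^2 + 10*c + 24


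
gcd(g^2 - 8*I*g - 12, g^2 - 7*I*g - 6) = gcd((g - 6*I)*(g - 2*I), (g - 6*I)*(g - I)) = g - 6*I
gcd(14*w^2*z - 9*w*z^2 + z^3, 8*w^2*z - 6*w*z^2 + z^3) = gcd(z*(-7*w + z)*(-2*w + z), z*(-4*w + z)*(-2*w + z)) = -2*w*z + z^2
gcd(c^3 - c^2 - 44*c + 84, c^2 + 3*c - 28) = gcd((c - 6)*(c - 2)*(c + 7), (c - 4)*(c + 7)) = c + 7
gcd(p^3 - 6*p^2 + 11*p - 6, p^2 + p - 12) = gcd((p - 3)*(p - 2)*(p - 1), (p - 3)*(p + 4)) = p - 3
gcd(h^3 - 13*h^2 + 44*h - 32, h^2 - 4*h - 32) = h - 8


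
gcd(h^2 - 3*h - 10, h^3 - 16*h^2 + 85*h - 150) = h - 5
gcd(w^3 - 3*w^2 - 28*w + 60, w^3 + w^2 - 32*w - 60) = w^2 - w - 30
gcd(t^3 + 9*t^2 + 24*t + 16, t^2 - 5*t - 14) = 1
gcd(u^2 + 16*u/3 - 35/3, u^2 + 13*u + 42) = u + 7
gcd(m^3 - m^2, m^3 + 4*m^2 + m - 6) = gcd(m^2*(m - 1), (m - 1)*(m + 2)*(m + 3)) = m - 1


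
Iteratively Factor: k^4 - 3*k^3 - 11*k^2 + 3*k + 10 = (k + 2)*(k^3 - 5*k^2 - k + 5) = (k - 5)*(k + 2)*(k^2 - 1) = (k - 5)*(k + 1)*(k + 2)*(k - 1)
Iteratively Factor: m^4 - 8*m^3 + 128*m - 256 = (m - 4)*(m^3 - 4*m^2 - 16*m + 64) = (m - 4)^2*(m^2 - 16) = (m - 4)^3*(m + 4)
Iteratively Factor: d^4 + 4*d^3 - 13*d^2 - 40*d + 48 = (d - 3)*(d^3 + 7*d^2 + 8*d - 16) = (d - 3)*(d - 1)*(d^2 + 8*d + 16) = (d - 3)*(d - 1)*(d + 4)*(d + 4)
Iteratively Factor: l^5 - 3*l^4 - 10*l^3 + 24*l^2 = (l - 4)*(l^4 + l^3 - 6*l^2) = (l - 4)*(l + 3)*(l^3 - 2*l^2) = l*(l - 4)*(l + 3)*(l^2 - 2*l) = l*(l - 4)*(l - 2)*(l + 3)*(l)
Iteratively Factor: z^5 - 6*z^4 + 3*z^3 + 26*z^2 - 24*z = (z + 2)*(z^4 - 8*z^3 + 19*z^2 - 12*z) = z*(z + 2)*(z^3 - 8*z^2 + 19*z - 12) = z*(z - 1)*(z + 2)*(z^2 - 7*z + 12) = z*(z - 3)*(z - 1)*(z + 2)*(z - 4)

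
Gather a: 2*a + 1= 2*a + 1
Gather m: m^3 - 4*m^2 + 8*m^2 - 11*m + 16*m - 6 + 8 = m^3 + 4*m^2 + 5*m + 2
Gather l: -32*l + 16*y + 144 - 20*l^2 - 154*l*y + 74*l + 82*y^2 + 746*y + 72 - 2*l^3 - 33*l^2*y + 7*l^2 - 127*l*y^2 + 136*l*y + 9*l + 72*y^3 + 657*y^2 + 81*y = -2*l^3 + l^2*(-33*y - 13) + l*(-127*y^2 - 18*y + 51) + 72*y^3 + 739*y^2 + 843*y + 216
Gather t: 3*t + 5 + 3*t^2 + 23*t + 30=3*t^2 + 26*t + 35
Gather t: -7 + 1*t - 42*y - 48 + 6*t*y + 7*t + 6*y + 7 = t*(6*y + 8) - 36*y - 48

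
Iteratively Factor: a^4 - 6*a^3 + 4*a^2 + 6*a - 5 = (a - 1)*(a^3 - 5*a^2 - a + 5) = (a - 5)*(a - 1)*(a^2 - 1) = (a - 5)*(a - 1)*(a + 1)*(a - 1)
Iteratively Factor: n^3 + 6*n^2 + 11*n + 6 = (n + 3)*(n^2 + 3*n + 2) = (n + 1)*(n + 3)*(n + 2)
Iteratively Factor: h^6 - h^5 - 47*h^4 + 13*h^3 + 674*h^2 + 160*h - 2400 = (h + 4)*(h^5 - 5*h^4 - 27*h^3 + 121*h^2 + 190*h - 600) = (h - 2)*(h + 4)*(h^4 - 3*h^3 - 33*h^2 + 55*h + 300) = (h - 2)*(h + 3)*(h + 4)*(h^3 - 6*h^2 - 15*h + 100) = (h - 2)*(h + 3)*(h + 4)^2*(h^2 - 10*h + 25) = (h - 5)*(h - 2)*(h + 3)*(h + 4)^2*(h - 5)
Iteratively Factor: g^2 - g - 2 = (g + 1)*(g - 2)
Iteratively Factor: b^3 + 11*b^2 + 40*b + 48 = (b + 4)*(b^2 + 7*b + 12) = (b + 3)*(b + 4)*(b + 4)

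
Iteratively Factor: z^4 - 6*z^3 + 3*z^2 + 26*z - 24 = (z - 4)*(z^3 - 2*z^2 - 5*z + 6) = (z - 4)*(z - 1)*(z^2 - z - 6) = (z - 4)*(z - 1)*(z + 2)*(z - 3)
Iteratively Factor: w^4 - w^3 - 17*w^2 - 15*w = (w - 5)*(w^3 + 4*w^2 + 3*w) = (w - 5)*(w + 1)*(w^2 + 3*w) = w*(w - 5)*(w + 1)*(w + 3)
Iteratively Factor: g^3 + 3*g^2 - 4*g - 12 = (g + 2)*(g^2 + g - 6) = (g - 2)*(g + 2)*(g + 3)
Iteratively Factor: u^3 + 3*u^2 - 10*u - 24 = (u + 4)*(u^2 - u - 6) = (u - 3)*(u + 4)*(u + 2)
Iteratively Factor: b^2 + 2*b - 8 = (b - 2)*(b + 4)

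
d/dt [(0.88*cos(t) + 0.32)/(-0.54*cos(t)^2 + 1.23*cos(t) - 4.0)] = (-0.4752*cos(t)^2 - 0.3456*cos(t) + 3.9136)*sin(t)/(0.2916*cos(t)^4 - 1.3284*cos(t)^3 + 5.8329*cos(t)^2 - 9.84*cos(t) + 16.0)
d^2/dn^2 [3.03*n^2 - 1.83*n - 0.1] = 6.06000000000000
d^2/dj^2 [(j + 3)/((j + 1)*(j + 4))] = 2*(j^3 + 9*j^2 + 33*j + 43)/(j^6 + 15*j^5 + 87*j^4 + 245*j^3 + 348*j^2 + 240*j + 64)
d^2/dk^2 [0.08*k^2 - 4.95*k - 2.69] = 0.160000000000000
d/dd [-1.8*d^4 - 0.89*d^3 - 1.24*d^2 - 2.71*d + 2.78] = -7.2*d^3 - 2.67*d^2 - 2.48*d - 2.71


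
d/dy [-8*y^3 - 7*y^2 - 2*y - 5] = -24*y^2 - 14*y - 2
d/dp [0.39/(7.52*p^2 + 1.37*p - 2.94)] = (-5.8656*p - 0.5343)/(7.52*p^2 + 1.37*p - 2.94)^2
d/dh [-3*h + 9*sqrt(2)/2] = -3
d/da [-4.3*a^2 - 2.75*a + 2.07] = -8.6*a - 2.75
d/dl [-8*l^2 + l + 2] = 1 - 16*l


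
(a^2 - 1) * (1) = a^2 - 1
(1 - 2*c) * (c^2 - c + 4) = -2*c^3 + 3*c^2 - 9*c + 4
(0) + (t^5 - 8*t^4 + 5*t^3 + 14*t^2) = t^5 - 8*t^4 + 5*t^3 + 14*t^2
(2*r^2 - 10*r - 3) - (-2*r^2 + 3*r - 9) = 4*r^2 - 13*r + 6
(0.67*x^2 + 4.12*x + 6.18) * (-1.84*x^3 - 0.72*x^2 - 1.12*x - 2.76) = -1.2328*x^5 - 8.0632*x^4 - 15.088*x^3 - 10.9132*x^2 - 18.2928*x - 17.0568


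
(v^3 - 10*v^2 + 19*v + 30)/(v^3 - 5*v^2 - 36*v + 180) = (v + 1)/(v + 6)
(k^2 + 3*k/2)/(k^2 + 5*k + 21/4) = 2*k/(2*k + 7)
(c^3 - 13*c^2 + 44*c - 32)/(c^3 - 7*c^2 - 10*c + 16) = (c - 4)/(c + 2)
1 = 1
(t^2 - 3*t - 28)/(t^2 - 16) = (t - 7)/(t - 4)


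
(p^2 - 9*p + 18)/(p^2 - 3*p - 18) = (p - 3)/(p + 3)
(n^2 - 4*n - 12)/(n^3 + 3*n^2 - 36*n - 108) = (n + 2)/(n^2 + 9*n + 18)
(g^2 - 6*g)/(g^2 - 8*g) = (g - 6)/(g - 8)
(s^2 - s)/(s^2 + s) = (s - 1)/(s + 1)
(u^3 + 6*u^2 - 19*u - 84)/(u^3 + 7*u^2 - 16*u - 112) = (u + 3)/(u + 4)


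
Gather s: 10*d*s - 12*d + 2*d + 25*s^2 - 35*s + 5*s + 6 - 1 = -10*d + 25*s^2 + s*(10*d - 30) + 5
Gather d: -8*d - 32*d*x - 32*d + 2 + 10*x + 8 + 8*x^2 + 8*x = d*(-32*x - 40) + 8*x^2 + 18*x + 10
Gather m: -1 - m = -m - 1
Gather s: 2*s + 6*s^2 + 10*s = 6*s^2 + 12*s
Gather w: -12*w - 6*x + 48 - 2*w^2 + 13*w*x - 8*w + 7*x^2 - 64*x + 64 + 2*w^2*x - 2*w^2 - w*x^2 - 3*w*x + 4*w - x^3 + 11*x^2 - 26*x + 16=w^2*(2*x - 4) + w*(-x^2 + 10*x - 16) - x^3 + 18*x^2 - 96*x + 128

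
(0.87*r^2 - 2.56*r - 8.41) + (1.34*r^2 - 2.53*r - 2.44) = 2.21*r^2 - 5.09*r - 10.85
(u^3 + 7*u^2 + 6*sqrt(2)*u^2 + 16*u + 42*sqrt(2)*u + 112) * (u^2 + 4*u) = u^5 + 6*sqrt(2)*u^4 + 11*u^4 + 44*u^3 + 66*sqrt(2)*u^3 + 176*u^2 + 168*sqrt(2)*u^2 + 448*u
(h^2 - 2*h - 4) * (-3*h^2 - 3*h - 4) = -3*h^4 + 3*h^3 + 14*h^2 + 20*h + 16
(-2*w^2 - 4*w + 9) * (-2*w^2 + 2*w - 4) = 4*w^4 + 4*w^3 - 18*w^2 + 34*w - 36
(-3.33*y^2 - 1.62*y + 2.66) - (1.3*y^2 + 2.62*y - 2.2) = -4.63*y^2 - 4.24*y + 4.86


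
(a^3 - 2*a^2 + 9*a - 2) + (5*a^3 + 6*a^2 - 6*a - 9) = 6*a^3 + 4*a^2 + 3*a - 11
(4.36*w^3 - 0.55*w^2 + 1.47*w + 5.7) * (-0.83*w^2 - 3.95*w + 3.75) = -3.6188*w^5 - 16.7655*w^4 + 17.3024*w^3 - 12.6*w^2 - 17.0025*w + 21.375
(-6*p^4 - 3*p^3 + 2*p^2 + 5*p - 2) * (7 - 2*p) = 12*p^5 - 36*p^4 - 25*p^3 + 4*p^2 + 39*p - 14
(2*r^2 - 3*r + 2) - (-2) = 2*r^2 - 3*r + 4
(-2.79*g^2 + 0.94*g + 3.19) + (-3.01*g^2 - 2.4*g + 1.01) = -5.8*g^2 - 1.46*g + 4.2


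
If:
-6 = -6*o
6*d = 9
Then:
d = 3/2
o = 1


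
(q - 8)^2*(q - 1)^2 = q^4 - 18*q^3 + 97*q^2 - 144*q + 64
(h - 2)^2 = h^2 - 4*h + 4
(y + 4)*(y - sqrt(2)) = y^2 - sqrt(2)*y + 4*y - 4*sqrt(2)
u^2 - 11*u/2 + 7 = (u - 7/2)*(u - 2)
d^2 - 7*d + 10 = (d - 5)*(d - 2)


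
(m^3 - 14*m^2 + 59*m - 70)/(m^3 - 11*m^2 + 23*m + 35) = (m - 2)/(m + 1)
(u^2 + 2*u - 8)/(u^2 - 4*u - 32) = (u - 2)/(u - 8)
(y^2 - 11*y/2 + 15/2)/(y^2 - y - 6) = (y - 5/2)/(y + 2)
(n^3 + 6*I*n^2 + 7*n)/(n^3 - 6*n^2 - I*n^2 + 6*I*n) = (n + 7*I)/(n - 6)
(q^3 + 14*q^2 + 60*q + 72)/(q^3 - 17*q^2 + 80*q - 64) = (q^3 + 14*q^2 + 60*q + 72)/(q^3 - 17*q^2 + 80*q - 64)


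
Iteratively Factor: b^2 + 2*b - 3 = (b + 3)*(b - 1)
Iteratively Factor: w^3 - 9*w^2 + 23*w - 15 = (w - 5)*(w^2 - 4*w + 3) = (w - 5)*(w - 3)*(w - 1)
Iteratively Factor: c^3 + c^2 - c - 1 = (c + 1)*(c^2 - 1) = (c - 1)*(c + 1)*(c + 1)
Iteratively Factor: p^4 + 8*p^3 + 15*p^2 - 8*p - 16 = (p + 4)*(p^3 + 4*p^2 - p - 4) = (p + 4)^2*(p^2 - 1) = (p + 1)*(p + 4)^2*(p - 1)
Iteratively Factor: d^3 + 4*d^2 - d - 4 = (d - 1)*(d^2 + 5*d + 4) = (d - 1)*(d + 4)*(d + 1)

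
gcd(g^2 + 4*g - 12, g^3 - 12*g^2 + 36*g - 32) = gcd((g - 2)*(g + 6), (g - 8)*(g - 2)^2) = g - 2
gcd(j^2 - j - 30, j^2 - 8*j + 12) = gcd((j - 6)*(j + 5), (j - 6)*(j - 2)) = j - 6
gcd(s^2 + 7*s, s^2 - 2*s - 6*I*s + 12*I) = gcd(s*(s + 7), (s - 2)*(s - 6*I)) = 1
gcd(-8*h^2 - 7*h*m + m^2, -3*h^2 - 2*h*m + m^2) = h + m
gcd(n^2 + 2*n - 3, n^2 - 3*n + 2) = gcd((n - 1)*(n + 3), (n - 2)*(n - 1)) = n - 1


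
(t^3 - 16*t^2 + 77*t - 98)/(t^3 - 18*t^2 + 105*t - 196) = (t - 2)/(t - 4)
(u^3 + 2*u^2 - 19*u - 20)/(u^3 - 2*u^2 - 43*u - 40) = (u - 4)/(u - 8)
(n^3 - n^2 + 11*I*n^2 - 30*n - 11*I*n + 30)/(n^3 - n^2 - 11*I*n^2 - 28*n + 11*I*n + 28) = (n^2 + 11*I*n - 30)/(n^2 - 11*I*n - 28)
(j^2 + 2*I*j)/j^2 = (j + 2*I)/j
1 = 1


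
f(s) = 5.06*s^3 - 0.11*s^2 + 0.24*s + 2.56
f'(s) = 15.18*s^2 - 0.22*s + 0.24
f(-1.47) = -14.10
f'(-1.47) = 33.37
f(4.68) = 519.94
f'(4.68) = 331.69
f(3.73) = 264.51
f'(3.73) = 210.62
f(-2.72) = -100.73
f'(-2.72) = 113.15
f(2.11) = 50.11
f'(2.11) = 67.36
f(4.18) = 371.20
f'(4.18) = 264.55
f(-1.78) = -26.75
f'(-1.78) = 48.73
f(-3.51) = -218.45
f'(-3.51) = 188.03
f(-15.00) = -17103.29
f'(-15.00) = 3419.04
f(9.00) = 3684.55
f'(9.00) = 1227.84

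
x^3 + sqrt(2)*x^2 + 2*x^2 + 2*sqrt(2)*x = x*(x + 2)*(x + sqrt(2))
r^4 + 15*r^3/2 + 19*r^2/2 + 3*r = r*(r + 1/2)*(r + 1)*(r + 6)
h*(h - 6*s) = h^2 - 6*h*s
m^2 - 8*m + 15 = (m - 5)*(m - 3)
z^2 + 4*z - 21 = (z - 3)*(z + 7)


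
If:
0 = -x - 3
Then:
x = -3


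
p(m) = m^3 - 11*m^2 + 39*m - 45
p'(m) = 3*m^2 - 22*m + 39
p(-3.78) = -403.60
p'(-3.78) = 165.03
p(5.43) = 2.54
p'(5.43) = 7.99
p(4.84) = -0.54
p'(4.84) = 2.80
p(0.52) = -27.55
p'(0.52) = 28.37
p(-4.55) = -544.37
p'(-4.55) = 201.21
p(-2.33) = -208.24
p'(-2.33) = 106.55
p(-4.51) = -536.36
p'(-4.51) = 199.24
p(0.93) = -17.44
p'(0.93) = 21.13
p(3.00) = 0.00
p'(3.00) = 0.00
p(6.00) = 9.00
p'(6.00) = 15.00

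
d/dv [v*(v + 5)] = 2*v + 5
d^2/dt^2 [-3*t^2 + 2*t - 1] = -6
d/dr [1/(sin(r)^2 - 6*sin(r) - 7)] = 2*(3 - sin(r))*cos(r)/((sin(r) - 7)^2*(sin(r) + 1)^2)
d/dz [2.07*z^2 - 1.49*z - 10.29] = 4.14*z - 1.49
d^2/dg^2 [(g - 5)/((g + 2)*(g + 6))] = 2*(g^3 - 15*g^2 - 156*g - 356)/(g^6 + 24*g^5 + 228*g^4 + 1088*g^3 + 2736*g^2 + 3456*g + 1728)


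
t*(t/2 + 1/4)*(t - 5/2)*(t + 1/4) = t^4/2 - 7*t^3/8 - 7*t^2/8 - 5*t/32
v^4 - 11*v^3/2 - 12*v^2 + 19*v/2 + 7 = (v - 7)*(v - 1)*(v + 1/2)*(v + 2)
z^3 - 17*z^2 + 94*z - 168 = (z - 7)*(z - 6)*(z - 4)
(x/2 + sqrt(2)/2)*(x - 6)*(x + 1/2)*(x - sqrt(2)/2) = x^4/2 - 11*x^3/4 + sqrt(2)*x^3/4 - 2*x^2 - 11*sqrt(2)*x^2/8 - 3*sqrt(2)*x/4 + 11*x/4 + 3/2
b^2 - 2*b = b*(b - 2)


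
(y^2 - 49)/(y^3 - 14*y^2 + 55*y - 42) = (y + 7)/(y^2 - 7*y + 6)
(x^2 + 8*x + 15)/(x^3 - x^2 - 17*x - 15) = (x + 5)/(x^2 - 4*x - 5)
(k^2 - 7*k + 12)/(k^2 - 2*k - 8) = (k - 3)/(k + 2)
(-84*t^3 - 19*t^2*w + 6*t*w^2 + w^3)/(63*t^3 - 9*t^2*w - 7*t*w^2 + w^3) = (-28*t^2 + 3*t*w + w^2)/(21*t^2 - 10*t*w + w^2)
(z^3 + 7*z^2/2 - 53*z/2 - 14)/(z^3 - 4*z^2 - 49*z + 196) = (z + 1/2)/(z - 7)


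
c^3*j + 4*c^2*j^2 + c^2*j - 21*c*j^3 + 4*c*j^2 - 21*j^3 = (c - 3*j)*(c + 7*j)*(c*j + j)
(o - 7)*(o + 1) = o^2 - 6*o - 7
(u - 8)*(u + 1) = u^2 - 7*u - 8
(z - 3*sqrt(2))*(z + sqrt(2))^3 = z^4 - 12*z^2 - 16*sqrt(2)*z - 12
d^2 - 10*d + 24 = (d - 6)*(d - 4)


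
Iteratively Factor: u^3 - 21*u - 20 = (u + 4)*(u^2 - 4*u - 5) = (u - 5)*(u + 4)*(u + 1)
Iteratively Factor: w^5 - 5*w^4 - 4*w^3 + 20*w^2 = (w)*(w^4 - 5*w^3 - 4*w^2 + 20*w) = w*(w + 2)*(w^3 - 7*w^2 + 10*w) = w^2*(w + 2)*(w^2 - 7*w + 10) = w^2*(w - 5)*(w + 2)*(w - 2)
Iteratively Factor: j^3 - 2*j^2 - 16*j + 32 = (j - 4)*(j^2 + 2*j - 8) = (j - 4)*(j + 4)*(j - 2)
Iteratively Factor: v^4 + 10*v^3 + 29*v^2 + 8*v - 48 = (v + 4)*(v^3 + 6*v^2 + 5*v - 12) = (v - 1)*(v + 4)*(v^2 + 7*v + 12) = (v - 1)*(v + 3)*(v + 4)*(v + 4)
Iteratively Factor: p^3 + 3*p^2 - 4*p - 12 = (p - 2)*(p^2 + 5*p + 6) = (p - 2)*(p + 3)*(p + 2)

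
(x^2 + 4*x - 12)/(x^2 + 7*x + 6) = (x - 2)/(x + 1)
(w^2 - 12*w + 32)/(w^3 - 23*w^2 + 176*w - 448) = (w - 4)/(w^2 - 15*w + 56)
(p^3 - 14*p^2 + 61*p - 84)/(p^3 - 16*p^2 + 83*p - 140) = (p - 3)/(p - 5)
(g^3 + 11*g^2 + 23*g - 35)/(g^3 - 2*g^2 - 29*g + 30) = (g + 7)/(g - 6)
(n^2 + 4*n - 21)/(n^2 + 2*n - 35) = (n - 3)/(n - 5)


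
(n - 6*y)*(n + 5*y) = n^2 - n*y - 30*y^2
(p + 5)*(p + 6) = p^2 + 11*p + 30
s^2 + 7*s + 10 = (s + 2)*(s + 5)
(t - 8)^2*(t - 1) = t^3 - 17*t^2 + 80*t - 64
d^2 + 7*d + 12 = (d + 3)*(d + 4)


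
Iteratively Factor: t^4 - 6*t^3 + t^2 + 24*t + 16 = (t - 4)*(t^3 - 2*t^2 - 7*t - 4) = (t - 4)*(t + 1)*(t^2 - 3*t - 4) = (t - 4)^2*(t + 1)*(t + 1)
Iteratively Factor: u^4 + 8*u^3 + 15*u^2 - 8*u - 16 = (u + 1)*(u^3 + 7*u^2 + 8*u - 16) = (u + 1)*(u + 4)*(u^2 + 3*u - 4) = (u + 1)*(u + 4)^2*(u - 1)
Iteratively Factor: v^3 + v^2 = (v + 1)*(v^2) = v*(v + 1)*(v)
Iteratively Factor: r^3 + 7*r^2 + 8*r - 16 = (r + 4)*(r^2 + 3*r - 4) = (r + 4)^2*(r - 1)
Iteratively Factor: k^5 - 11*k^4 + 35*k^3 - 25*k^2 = (k - 5)*(k^4 - 6*k^3 + 5*k^2) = (k - 5)*(k - 1)*(k^3 - 5*k^2) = k*(k - 5)*(k - 1)*(k^2 - 5*k) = k*(k - 5)^2*(k - 1)*(k)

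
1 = 1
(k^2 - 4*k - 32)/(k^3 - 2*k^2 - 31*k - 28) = (k - 8)/(k^2 - 6*k - 7)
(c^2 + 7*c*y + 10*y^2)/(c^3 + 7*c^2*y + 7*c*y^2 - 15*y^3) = (-c - 2*y)/(-c^2 - 2*c*y + 3*y^2)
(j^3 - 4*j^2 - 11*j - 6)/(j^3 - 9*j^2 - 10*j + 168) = (j^2 + 2*j + 1)/(j^2 - 3*j - 28)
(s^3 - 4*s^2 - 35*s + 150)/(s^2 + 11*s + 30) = (s^2 - 10*s + 25)/(s + 5)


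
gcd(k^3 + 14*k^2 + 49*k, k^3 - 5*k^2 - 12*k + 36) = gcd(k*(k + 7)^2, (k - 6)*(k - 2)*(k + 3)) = 1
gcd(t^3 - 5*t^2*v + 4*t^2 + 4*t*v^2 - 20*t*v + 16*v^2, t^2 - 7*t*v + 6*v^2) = t - v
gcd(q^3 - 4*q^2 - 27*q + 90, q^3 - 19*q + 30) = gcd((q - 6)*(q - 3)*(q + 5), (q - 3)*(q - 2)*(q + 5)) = q^2 + 2*q - 15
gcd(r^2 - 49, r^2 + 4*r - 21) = r + 7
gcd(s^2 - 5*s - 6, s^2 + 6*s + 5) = s + 1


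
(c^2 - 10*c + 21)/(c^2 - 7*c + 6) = (c^2 - 10*c + 21)/(c^2 - 7*c + 6)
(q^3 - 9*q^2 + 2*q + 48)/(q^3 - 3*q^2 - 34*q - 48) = (q - 3)/(q + 3)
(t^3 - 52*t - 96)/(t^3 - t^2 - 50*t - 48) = (t + 2)/(t + 1)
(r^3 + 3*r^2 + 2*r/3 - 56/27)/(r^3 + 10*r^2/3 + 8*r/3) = (9*r^2 + 15*r - 14)/(9*r*(r + 2))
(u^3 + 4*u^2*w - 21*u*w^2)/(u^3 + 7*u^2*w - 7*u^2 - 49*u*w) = (u - 3*w)/(u - 7)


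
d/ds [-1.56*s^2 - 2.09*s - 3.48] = -3.12*s - 2.09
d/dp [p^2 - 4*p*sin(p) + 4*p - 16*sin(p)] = -4*p*cos(p) + 2*p - 4*sin(p) - 16*cos(p) + 4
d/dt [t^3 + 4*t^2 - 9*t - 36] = 3*t^2 + 8*t - 9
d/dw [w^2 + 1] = 2*w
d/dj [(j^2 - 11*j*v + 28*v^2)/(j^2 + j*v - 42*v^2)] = 2*v*(6*j^2 - 70*j*v + 217*v^2)/(j^4 + 2*j^3*v - 83*j^2*v^2 - 84*j*v^3 + 1764*v^4)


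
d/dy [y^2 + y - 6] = 2*y + 1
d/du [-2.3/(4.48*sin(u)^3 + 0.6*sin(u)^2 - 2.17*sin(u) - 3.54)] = (30.912*sin(u)^2 + 2.76*sin(u) - 4.991)*cos(u)/(4.48*sin(u)^3 + 0.6*sin(u)^2 - 2.17*sin(u) - 3.54)^2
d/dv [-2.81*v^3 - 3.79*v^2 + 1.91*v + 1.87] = -8.43*v^2 - 7.58*v + 1.91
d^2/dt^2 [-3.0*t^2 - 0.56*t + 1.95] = -6.00000000000000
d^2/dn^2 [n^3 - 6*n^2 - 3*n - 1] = 6*n - 12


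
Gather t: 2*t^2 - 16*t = 2*t^2 - 16*t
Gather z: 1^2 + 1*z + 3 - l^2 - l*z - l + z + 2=-l^2 - l + z*(2 - l) + 6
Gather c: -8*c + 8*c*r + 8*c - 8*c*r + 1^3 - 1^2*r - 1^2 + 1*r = 0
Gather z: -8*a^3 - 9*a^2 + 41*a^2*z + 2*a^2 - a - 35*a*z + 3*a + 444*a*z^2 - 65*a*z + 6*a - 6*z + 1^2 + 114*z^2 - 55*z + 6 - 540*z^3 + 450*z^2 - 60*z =-8*a^3 - 7*a^2 + 8*a - 540*z^3 + z^2*(444*a + 564) + z*(41*a^2 - 100*a - 121) + 7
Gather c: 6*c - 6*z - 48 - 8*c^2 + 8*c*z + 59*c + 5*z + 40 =-8*c^2 + c*(8*z + 65) - z - 8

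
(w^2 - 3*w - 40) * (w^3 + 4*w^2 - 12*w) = w^5 + w^4 - 64*w^3 - 124*w^2 + 480*w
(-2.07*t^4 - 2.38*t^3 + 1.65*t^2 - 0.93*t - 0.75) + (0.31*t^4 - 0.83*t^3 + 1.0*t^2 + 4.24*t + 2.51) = -1.76*t^4 - 3.21*t^3 + 2.65*t^2 + 3.31*t + 1.76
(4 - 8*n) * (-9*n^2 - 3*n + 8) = 72*n^3 - 12*n^2 - 76*n + 32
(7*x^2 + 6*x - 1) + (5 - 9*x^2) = -2*x^2 + 6*x + 4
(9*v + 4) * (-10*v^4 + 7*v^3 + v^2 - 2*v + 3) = -90*v^5 + 23*v^4 + 37*v^3 - 14*v^2 + 19*v + 12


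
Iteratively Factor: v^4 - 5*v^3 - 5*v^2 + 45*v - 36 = (v - 3)*(v^3 - 2*v^2 - 11*v + 12) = (v - 3)*(v + 3)*(v^2 - 5*v + 4) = (v - 3)*(v - 1)*(v + 3)*(v - 4)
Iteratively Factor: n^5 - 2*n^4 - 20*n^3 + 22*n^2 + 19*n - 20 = (n - 1)*(n^4 - n^3 - 21*n^2 + n + 20) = (n - 1)^2*(n^3 - 21*n - 20) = (n - 1)^2*(n + 4)*(n^2 - 4*n - 5) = (n - 5)*(n - 1)^2*(n + 4)*(n + 1)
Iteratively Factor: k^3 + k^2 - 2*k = (k)*(k^2 + k - 2) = k*(k - 1)*(k + 2)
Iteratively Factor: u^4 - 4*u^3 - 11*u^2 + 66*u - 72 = (u - 2)*(u^3 - 2*u^2 - 15*u + 36) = (u - 2)*(u + 4)*(u^2 - 6*u + 9) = (u - 3)*(u - 2)*(u + 4)*(u - 3)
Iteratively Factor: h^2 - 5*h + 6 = (h - 2)*(h - 3)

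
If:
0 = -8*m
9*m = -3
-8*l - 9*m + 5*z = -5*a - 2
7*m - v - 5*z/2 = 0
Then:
No Solution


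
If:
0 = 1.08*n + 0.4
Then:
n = -0.37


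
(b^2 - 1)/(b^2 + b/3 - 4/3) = 3*(b + 1)/(3*b + 4)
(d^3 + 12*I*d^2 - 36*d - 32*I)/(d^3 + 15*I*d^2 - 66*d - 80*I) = (d + 2*I)/(d + 5*I)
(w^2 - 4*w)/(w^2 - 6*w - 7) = w*(4 - w)/(-w^2 + 6*w + 7)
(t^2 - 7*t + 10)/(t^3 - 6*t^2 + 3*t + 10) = 1/(t + 1)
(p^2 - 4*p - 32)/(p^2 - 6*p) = (p^2 - 4*p - 32)/(p*(p - 6))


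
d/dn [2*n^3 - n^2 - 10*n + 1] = 6*n^2 - 2*n - 10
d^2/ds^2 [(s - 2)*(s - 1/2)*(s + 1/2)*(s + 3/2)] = 12*s^2 - 3*s - 13/2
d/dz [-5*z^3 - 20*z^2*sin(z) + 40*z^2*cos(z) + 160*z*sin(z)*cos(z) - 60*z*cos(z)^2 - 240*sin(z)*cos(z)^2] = -40*z^2*sin(z) - 20*z^2*cos(z) - 15*z^2 - 40*z*sin(z) + 60*z*sin(2*z) + 80*z*cos(z) + 160*z*cos(2*z) + 80*sin(2*z) - 60*cos(z) - 30*cos(2*z) - 180*cos(3*z) - 30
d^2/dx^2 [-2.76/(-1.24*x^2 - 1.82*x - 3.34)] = (-8.487552*x^2 - 12.457536*x + 2.76*(2.48*x + 1.82)*(4.96*x + 3.64) - 22.861632)/(1.24*x^2 + 1.82*x + 3.34)^3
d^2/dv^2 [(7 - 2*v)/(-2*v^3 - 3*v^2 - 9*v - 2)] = 6*(8*v^5 - 44*v^4 - 118*v^3 - 205*v^2 - 173*v - 187)/(8*v^9 + 36*v^8 + 162*v^7 + 375*v^6 + 801*v^5 + 999*v^4 + 1077*v^3 + 522*v^2 + 108*v + 8)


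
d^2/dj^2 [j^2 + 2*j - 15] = 2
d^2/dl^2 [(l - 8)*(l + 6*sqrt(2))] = 2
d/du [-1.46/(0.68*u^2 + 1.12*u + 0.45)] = (1.9856*u + 1.6352)/(0.68*u^2 + 1.12*u + 0.45)^2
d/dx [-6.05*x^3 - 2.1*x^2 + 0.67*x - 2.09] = -18.15*x^2 - 4.2*x + 0.67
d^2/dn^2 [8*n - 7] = 0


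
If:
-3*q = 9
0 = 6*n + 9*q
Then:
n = 9/2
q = -3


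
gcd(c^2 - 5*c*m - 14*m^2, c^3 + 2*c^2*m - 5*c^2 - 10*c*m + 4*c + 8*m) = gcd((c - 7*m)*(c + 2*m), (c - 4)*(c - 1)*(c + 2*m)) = c + 2*m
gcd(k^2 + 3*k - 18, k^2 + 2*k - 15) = k - 3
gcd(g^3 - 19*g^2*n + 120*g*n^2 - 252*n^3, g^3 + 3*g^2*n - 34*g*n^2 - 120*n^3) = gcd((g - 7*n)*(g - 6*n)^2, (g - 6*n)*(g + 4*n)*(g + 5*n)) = g - 6*n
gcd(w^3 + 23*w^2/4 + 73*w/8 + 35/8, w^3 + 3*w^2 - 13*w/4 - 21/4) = w^2 + 9*w/2 + 7/2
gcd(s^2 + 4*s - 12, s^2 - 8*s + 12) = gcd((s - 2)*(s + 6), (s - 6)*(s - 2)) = s - 2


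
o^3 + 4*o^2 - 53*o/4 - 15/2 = (o - 5/2)*(o + 1/2)*(o + 6)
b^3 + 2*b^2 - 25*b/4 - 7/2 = (b - 2)*(b + 1/2)*(b + 7/2)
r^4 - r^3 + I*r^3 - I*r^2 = r^2*(r - 1)*(r + I)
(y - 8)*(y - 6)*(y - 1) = y^3 - 15*y^2 + 62*y - 48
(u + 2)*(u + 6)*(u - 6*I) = u^3 + 8*u^2 - 6*I*u^2 + 12*u - 48*I*u - 72*I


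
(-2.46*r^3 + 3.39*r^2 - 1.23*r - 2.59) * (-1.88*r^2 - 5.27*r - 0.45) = 4.6248*r^5 + 6.591*r^4 - 14.4459*r^3 + 9.8258*r^2 + 14.2028*r + 1.1655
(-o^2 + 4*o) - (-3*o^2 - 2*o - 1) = 2*o^2 + 6*o + 1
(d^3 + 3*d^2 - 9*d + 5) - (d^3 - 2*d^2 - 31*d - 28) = 5*d^2 + 22*d + 33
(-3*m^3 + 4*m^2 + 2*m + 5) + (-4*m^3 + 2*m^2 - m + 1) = -7*m^3 + 6*m^2 + m + 6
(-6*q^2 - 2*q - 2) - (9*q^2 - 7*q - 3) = -15*q^2 + 5*q + 1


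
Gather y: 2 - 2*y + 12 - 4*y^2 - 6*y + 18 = -4*y^2 - 8*y + 32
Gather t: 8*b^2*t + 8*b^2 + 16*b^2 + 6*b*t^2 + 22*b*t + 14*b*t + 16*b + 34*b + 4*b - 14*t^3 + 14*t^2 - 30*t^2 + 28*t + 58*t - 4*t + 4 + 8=24*b^2 + 54*b - 14*t^3 + t^2*(6*b - 16) + t*(8*b^2 + 36*b + 82) + 12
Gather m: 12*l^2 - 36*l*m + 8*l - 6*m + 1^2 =12*l^2 + 8*l + m*(-36*l - 6) + 1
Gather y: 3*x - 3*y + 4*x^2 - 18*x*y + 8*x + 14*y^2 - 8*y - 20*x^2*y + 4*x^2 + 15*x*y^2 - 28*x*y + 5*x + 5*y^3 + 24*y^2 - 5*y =8*x^2 + 16*x + 5*y^3 + y^2*(15*x + 38) + y*(-20*x^2 - 46*x - 16)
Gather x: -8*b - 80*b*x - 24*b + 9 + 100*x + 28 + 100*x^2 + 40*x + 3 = -32*b + 100*x^2 + x*(140 - 80*b) + 40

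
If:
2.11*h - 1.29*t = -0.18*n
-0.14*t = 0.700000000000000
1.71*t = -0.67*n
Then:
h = -4.15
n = 12.76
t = -5.00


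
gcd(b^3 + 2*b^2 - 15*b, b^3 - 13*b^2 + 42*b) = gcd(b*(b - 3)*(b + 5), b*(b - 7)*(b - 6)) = b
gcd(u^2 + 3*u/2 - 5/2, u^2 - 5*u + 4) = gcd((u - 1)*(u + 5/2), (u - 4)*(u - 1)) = u - 1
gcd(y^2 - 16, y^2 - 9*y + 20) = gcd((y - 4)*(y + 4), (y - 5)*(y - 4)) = y - 4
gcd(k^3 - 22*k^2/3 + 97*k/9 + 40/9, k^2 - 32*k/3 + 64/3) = k - 8/3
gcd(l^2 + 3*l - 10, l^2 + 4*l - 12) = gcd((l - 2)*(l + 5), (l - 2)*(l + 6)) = l - 2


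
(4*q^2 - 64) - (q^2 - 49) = 3*q^2 - 15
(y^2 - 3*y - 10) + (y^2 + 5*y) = 2*y^2 + 2*y - 10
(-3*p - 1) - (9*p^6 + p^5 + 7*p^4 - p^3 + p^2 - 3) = -9*p^6 - p^5 - 7*p^4 + p^3 - p^2 - 3*p + 2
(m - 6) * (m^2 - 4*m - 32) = m^3 - 10*m^2 - 8*m + 192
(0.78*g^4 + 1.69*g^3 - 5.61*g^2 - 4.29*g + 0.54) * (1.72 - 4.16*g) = -3.2448*g^5 - 5.6888*g^4 + 26.2444*g^3 + 8.1972*g^2 - 9.6252*g + 0.9288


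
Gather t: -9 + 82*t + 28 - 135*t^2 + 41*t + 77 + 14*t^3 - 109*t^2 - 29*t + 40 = 14*t^3 - 244*t^2 + 94*t + 136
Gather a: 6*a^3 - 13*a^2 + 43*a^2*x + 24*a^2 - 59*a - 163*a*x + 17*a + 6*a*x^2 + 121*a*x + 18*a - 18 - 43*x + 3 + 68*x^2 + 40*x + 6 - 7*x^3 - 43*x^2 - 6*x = 6*a^3 + a^2*(43*x + 11) + a*(6*x^2 - 42*x - 24) - 7*x^3 + 25*x^2 - 9*x - 9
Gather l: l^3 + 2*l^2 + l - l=l^3 + 2*l^2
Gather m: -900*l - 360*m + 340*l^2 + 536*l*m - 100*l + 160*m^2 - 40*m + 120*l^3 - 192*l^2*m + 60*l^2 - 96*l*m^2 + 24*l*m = 120*l^3 + 400*l^2 - 1000*l + m^2*(160 - 96*l) + m*(-192*l^2 + 560*l - 400)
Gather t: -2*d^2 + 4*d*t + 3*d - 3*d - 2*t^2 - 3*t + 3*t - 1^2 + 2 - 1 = -2*d^2 + 4*d*t - 2*t^2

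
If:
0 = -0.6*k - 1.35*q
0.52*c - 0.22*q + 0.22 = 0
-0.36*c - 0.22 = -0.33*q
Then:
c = -0.26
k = -0.86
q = 0.38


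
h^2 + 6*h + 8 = (h + 2)*(h + 4)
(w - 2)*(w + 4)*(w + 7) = w^3 + 9*w^2 + 6*w - 56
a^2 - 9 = (a - 3)*(a + 3)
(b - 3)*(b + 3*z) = b^2 + 3*b*z - 3*b - 9*z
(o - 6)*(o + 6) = o^2 - 36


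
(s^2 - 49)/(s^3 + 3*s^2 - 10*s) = (s^2 - 49)/(s*(s^2 + 3*s - 10))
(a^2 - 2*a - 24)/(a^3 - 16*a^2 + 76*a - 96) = (a + 4)/(a^2 - 10*a + 16)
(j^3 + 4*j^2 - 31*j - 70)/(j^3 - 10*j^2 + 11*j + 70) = (j + 7)/(j - 7)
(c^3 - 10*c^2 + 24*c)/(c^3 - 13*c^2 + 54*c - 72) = c/(c - 3)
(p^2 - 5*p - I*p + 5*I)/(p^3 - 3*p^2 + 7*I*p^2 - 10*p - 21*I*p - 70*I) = (p - I)/(p^2 + p*(2 + 7*I) + 14*I)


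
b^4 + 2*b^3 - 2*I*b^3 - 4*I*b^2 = b^2*(b + 2)*(b - 2*I)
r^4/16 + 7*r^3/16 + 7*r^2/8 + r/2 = r*(r/4 + 1/2)*(r/4 + 1)*(r + 1)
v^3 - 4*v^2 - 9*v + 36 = (v - 4)*(v - 3)*(v + 3)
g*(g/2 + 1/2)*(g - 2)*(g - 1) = g^4/2 - g^3 - g^2/2 + g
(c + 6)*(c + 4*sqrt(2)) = c^2 + 4*sqrt(2)*c + 6*c + 24*sqrt(2)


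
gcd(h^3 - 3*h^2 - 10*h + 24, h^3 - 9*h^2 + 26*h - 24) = h^2 - 6*h + 8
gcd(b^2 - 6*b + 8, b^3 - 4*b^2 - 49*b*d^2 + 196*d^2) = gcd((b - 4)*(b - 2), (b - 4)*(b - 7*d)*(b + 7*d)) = b - 4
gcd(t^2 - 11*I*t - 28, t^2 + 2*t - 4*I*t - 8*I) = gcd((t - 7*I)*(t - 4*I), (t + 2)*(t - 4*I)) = t - 4*I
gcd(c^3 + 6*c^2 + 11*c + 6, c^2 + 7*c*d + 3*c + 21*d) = c + 3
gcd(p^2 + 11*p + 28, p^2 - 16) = p + 4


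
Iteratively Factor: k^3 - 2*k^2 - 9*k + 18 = (k - 3)*(k^2 + k - 6) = (k - 3)*(k - 2)*(k + 3)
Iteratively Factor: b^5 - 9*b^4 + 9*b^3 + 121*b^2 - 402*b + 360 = (b - 2)*(b^4 - 7*b^3 - 5*b^2 + 111*b - 180) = (b - 5)*(b - 2)*(b^3 - 2*b^2 - 15*b + 36) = (b - 5)*(b - 3)*(b - 2)*(b^2 + b - 12) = (b - 5)*(b - 3)*(b - 2)*(b + 4)*(b - 3)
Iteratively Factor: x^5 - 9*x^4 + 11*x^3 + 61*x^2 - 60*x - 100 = (x - 2)*(x^4 - 7*x^3 - 3*x^2 + 55*x + 50) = (x - 5)*(x - 2)*(x^3 - 2*x^2 - 13*x - 10) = (x - 5)*(x - 2)*(x + 1)*(x^2 - 3*x - 10) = (x - 5)^2*(x - 2)*(x + 1)*(x + 2)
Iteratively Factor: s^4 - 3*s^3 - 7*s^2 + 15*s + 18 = (s - 3)*(s^3 - 7*s - 6) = (s - 3)*(s + 1)*(s^2 - s - 6) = (s - 3)^2*(s + 1)*(s + 2)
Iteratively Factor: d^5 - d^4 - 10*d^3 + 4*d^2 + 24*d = (d)*(d^4 - d^3 - 10*d^2 + 4*d + 24) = d*(d + 2)*(d^3 - 3*d^2 - 4*d + 12) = d*(d + 2)^2*(d^2 - 5*d + 6) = d*(d - 2)*(d + 2)^2*(d - 3)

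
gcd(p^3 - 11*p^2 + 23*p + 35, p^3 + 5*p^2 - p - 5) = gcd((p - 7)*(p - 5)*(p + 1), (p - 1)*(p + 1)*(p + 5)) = p + 1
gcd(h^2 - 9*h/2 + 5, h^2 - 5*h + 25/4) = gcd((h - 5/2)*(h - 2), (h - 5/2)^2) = h - 5/2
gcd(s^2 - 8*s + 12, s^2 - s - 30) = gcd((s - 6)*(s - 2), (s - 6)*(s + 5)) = s - 6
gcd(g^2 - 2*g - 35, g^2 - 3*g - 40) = g + 5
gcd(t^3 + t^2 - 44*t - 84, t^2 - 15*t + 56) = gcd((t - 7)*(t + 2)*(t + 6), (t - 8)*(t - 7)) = t - 7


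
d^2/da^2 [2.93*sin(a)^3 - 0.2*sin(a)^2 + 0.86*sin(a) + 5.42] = -3.0575*sin(a) + 6.5925*sin(3*a) - 0.4*cos(2*a)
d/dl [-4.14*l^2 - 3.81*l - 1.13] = -8.28*l - 3.81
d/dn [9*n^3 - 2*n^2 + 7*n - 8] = 27*n^2 - 4*n + 7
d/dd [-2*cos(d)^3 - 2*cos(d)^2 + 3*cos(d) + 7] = (4*cos(d) + 3*cos(2*d))*sin(d)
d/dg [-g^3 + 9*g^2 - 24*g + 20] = -3*g^2 + 18*g - 24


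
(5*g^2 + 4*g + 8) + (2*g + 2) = 5*g^2 + 6*g + 10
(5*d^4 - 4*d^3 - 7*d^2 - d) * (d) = 5*d^5 - 4*d^4 - 7*d^3 - d^2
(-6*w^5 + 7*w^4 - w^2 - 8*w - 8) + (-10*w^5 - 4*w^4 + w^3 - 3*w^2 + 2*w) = -16*w^5 + 3*w^4 + w^3 - 4*w^2 - 6*w - 8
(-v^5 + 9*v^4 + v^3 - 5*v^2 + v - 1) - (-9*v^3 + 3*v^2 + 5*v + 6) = -v^5 + 9*v^4 + 10*v^3 - 8*v^2 - 4*v - 7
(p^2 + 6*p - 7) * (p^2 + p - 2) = p^4 + 7*p^3 - 3*p^2 - 19*p + 14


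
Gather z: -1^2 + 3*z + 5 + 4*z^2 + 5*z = 4*z^2 + 8*z + 4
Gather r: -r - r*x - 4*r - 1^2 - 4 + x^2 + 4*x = r*(-x - 5) + x^2 + 4*x - 5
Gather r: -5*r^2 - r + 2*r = -5*r^2 + r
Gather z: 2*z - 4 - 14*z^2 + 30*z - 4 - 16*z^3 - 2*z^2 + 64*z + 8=-16*z^3 - 16*z^2 + 96*z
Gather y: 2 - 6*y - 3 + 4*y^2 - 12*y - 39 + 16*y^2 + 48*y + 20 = 20*y^2 + 30*y - 20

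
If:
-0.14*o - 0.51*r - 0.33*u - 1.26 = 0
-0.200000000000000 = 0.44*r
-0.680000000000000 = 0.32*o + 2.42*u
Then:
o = -9.71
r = -0.45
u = 1.00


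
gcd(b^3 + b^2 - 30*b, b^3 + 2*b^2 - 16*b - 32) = 1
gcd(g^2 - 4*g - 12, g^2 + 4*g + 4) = g + 2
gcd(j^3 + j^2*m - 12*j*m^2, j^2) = j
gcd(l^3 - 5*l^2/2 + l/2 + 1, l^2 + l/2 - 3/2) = l - 1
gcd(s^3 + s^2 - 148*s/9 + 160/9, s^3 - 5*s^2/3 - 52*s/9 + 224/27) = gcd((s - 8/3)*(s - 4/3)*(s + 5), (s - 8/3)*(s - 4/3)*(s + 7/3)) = s^2 - 4*s + 32/9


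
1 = 1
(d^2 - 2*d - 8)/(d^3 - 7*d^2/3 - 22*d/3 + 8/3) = 3/(3*d - 1)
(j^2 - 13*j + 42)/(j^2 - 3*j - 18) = (j - 7)/(j + 3)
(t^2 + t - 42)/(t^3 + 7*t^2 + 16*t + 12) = (t^2 + t - 42)/(t^3 + 7*t^2 + 16*t + 12)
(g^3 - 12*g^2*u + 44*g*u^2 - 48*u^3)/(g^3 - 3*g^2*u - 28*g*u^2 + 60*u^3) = (g - 4*u)/(g + 5*u)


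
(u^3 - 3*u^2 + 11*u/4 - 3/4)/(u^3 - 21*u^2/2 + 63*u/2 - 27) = (2*u^2 - 3*u + 1)/(2*(u^2 - 9*u + 18))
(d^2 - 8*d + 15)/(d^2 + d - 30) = (d - 3)/(d + 6)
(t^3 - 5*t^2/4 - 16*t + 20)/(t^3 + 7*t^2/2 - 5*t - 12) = (4*t^2 - 21*t + 20)/(2*(2*t^2 - t - 6))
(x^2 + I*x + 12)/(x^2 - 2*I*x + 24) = (x - 3*I)/(x - 6*I)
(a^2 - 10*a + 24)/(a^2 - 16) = (a - 6)/(a + 4)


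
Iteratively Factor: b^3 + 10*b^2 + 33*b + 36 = (b + 4)*(b^2 + 6*b + 9) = (b + 3)*(b + 4)*(b + 3)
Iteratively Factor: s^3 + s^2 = (s + 1)*(s^2) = s*(s + 1)*(s)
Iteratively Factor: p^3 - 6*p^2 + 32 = (p - 4)*(p^2 - 2*p - 8) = (p - 4)^2*(p + 2)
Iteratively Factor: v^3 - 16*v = (v + 4)*(v^2 - 4*v) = v*(v + 4)*(v - 4)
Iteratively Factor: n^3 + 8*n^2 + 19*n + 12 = (n + 4)*(n^2 + 4*n + 3) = (n + 1)*(n + 4)*(n + 3)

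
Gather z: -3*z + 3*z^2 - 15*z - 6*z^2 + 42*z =-3*z^2 + 24*z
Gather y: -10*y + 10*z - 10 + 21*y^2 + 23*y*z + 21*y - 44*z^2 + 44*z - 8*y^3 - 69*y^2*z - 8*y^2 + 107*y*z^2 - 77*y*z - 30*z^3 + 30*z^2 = -8*y^3 + y^2*(13 - 69*z) + y*(107*z^2 - 54*z + 11) - 30*z^3 - 14*z^2 + 54*z - 10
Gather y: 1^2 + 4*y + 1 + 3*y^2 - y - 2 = 3*y^2 + 3*y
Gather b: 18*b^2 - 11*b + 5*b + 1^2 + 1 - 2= 18*b^2 - 6*b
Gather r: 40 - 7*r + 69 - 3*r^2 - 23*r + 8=-3*r^2 - 30*r + 117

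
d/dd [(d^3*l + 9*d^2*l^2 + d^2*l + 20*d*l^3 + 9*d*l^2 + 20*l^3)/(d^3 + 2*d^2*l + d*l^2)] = l*(-7*d^3*l - d^3 - 31*d^2*l^2 - 17*d^2*l - 60*d*l^2 - 20*l^3)/(d^2*(d^3 + 3*d^2*l + 3*d*l^2 + l^3))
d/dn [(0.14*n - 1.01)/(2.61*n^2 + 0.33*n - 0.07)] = (-0.3654*n^2 + 5.2722*n + 0.3235)/(6.8121*n^4 + 1.7226*n^3 - 0.2565*n^2 - 0.0462*n + 0.0049)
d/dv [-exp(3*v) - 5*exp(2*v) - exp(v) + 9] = (-3*exp(2*v) - 10*exp(v) - 1)*exp(v)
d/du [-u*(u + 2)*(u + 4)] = -3*u^2 - 12*u - 8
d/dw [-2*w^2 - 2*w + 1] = -4*w - 2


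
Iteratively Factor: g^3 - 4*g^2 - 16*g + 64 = (g + 4)*(g^2 - 8*g + 16) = (g - 4)*(g + 4)*(g - 4)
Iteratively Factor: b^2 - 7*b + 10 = (b - 5)*(b - 2)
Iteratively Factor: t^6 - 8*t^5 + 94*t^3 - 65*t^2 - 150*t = (t)*(t^5 - 8*t^4 + 94*t^2 - 65*t - 150) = t*(t + 1)*(t^4 - 9*t^3 + 9*t^2 + 85*t - 150) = t*(t - 5)*(t + 1)*(t^3 - 4*t^2 - 11*t + 30) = t*(t - 5)^2*(t + 1)*(t^2 + t - 6) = t*(t - 5)^2*(t - 2)*(t + 1)*(t + 3)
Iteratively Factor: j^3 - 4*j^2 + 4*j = (j - 2)*(j^2 - 2*j) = (j - 2)^2*(j)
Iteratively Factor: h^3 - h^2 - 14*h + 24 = (h - 3)*(h^2 + 2*h - 8) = (h - 3)*(h + 4)*(h - 2)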